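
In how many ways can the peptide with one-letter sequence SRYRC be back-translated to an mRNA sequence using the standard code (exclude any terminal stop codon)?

864

Ser: 6 codons.
Arg: 6 codons.
Tyr: 2 codons.
Arg: 6 codons.
Cys: 2 codons.
6 × 6 × 2 × 6 × 2 = 864.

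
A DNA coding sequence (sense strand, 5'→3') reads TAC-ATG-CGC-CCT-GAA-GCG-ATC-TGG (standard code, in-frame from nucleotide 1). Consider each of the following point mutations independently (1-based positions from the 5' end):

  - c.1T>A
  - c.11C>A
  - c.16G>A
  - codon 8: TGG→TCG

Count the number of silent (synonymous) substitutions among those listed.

0

Codon 1: TAC (Tyr) → AAC (Asn) — missense.
Codon 4: CCT (Pro) → CAT (His) — missense.
Codon 6: GCG (Ala) → ACG (Thr) — missense.
Codon 8: TGG (Trp) → TCG (Ser) — missense.
Synonymous: 0 of 4.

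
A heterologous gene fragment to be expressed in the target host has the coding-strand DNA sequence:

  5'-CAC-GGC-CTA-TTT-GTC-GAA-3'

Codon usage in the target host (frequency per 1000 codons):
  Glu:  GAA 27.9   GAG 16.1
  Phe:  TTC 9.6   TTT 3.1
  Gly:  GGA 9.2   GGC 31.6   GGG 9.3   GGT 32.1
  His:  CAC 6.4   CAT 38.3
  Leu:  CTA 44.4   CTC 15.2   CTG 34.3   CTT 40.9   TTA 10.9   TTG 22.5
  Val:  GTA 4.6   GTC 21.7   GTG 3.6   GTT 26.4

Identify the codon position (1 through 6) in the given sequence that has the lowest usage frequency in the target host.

4

Codon 1 CAC (His): 6.4 per 1000.
Codon 2 GGC (Gly): 31.6 per 1000.
Codon 3 CTA (Leu): 44.4 per 1000.
Codon 4 TTT (Phe): 3.1 per 1000.
Codon 5 GTC (Val): 21.7 per 1000.
Codon 6 GAA (Glu): 27.9 per 1000.
Lowest frequency is 3.1 at codon 4.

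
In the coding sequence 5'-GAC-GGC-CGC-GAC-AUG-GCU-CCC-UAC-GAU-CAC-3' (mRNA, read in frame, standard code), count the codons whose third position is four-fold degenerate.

Codon 1 GAC (Asp): third position 2-fold.
Codon 2 GGC (Gly): third position 4-fold.
Codon 3 CGC (Arg): third position 4-fold.
Codon 4 GAC (Asp): third position 2-fold.
Codon 5 AUG (Met): third position 1-fold.
Codon 6 GCU (Ala): third position 4-fold.
Codon 7 CCC (Pro): third position 4-fold.
Codon 8 UAC (Tyr): third position 2-fold.
Codon 9 GAU (Asp): third position 2-fold.
Codon 10 CAC (His): third position 2-fold.
Four-fold degenerate third positions: 4.

4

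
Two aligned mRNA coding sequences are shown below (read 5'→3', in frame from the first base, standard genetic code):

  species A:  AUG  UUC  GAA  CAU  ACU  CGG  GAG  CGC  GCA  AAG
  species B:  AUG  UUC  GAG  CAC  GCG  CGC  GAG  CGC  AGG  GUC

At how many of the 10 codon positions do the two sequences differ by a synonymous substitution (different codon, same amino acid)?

3

Codon 1: AUG Met / AUG Met — identical.
Codon 2: UUC Phe / UUC Phe — identical.
Codon 3: GAA Glu / GAG Glu — synonymous.
Codon 4: CAU His / CAC His — synonymous.
Codon 5: ACU Thr / GCG Ala — nonsynonymous.
Codon 6: CGG Arg / CGC Arg — synonymous.
Codon 7: GAG Glu / GAG Glu — identical.
Codon 8: CGC Arg / CGC Arg — identical.
Codon 9: GCA Ala / AGG Arg — nonsynonymous.
Codon 10: AAG Lys / GUC Val — nonsynonymous.
Synonymous differences: 3.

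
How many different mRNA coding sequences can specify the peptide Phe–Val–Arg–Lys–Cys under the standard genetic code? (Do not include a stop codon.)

Phe: 2 codons.
Val: 4 codons.
Arg: 6 codons.
Lys: 2 codons.
Cys: 2 codons.
2 × 4 × 6 × 2 × 2 = 192.

192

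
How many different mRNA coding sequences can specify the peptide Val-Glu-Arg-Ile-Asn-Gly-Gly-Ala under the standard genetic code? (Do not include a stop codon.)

Val: 4 codons.
Glu: 2 codons.
Arg: 6 codons.
Ile: 3 codons.
Asn: 2 codons.
Gly: 4 codons.
Gly: 4 codons.
Ala: 4 codons.
4 × 2 × 6 × 3 × 2 × 4 × 4 × 4 = 18432.

18432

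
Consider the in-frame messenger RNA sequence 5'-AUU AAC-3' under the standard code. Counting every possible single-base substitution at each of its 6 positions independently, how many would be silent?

3

Codon 1 (AUU, Ile): 2 synonymous substitutions.
Codon 2 (AAC, Asn): 1 synonymous substitution.
Total: 2 + 1 = 3.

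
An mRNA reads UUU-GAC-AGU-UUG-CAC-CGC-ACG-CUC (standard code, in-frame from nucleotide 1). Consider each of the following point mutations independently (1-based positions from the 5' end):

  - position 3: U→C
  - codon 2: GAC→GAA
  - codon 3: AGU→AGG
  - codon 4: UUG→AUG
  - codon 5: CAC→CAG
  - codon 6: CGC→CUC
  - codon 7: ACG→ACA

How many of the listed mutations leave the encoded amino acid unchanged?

2

Codon 1: UUU (Phe) → UUC (Phe) — synonymous.
Codon 2: GAC (Asp) → GAA (Glu) — missense.
Codon 3: AGU (Ser) → AGG (Arg) — missense.
Codon 4: UUG (Leu) → AUG (Met) — missense.
Codon 5: CAC (His) → CAG (Gln) — missense.
Codon 6: CGC (Arg) → CUC (Leu) — missense.
Codon 7: ACG (Thr) → ACA (Thr) — synonymous.
Synonymous: 2 of 7.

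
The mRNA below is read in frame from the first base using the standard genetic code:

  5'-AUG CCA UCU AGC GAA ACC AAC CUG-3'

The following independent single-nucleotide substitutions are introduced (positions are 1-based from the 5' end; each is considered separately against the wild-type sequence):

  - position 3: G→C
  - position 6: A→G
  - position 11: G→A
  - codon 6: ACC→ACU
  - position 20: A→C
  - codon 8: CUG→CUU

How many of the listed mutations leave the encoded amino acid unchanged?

3

Codon 1: AUG (Met) → AUC (Ile) — missense.
Codon 2: CCA (Pro) → CCG (Pro) — synonymous.
Codon 4: AGC (Ser) → AAC (Asn) — missense.
Codon 6: ACC (Thr) → ACU (Thr) — synonymous.
Codon 7: AAC (Asn) → ACC (Thr) — missense.
Codon 8: CUG (Leu) → CUU (Leu) — synonymous.
Synonymous: 3 of 6.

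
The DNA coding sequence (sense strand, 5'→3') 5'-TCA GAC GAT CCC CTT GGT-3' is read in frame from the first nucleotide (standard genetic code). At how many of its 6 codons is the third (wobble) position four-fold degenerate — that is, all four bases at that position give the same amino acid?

4

Codon 1 TCA (Ser): third position 4-fold.
Codon 2 GAC (Asp): third position 2-fold.
Codon 3 GAT (Asp): third position 2-fold.
Codon 4 CCC (Pro): third position 4-fold.
Codon 5 CTT (Leu): third position 4-fold.
Codon 6 GGT (Gly): third position 4-fold.
Four-fold degenerate third positions: 4.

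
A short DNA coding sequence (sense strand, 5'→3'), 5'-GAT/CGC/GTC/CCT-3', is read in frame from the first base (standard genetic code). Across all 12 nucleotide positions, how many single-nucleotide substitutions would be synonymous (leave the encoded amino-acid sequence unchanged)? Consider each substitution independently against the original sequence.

Codon 1 (GAT, Asp): 1 synonymous substitution.
Codon 2 (CGC, Arg): 3 synonymous substitutions.
Codon 3 (GTC, Val): 3 synonymous substitutions.
Codon 4 (CCT, Pro): 3 synonymous substitutions.
Total: 1 + 3 + 3 + 3 = 10.

10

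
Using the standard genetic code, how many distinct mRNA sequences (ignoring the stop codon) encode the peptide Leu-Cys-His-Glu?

48

Leu: 6 codons.
Cys: 2 codons.
His: 2 codons.
Glu: 2 codons.
6 × 2 × 2 × 2 = 48.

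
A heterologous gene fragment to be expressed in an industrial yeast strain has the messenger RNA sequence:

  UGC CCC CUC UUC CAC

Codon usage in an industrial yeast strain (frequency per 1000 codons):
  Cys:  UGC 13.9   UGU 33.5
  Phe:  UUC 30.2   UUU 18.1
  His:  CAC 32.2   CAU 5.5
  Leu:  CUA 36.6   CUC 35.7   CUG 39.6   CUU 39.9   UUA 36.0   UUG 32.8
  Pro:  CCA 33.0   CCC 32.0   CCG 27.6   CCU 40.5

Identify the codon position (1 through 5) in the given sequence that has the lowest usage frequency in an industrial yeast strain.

1

Codon 1 UGC (Cys): 13.9 per 1000.
Codon 2 CCC (Pro): 32.0 per 1000.
Codon 3 CUC (Leu): 35.7 per 1000.
Codon 4 UUC (Phe): 30.2 per 1000.
Codon 5 CAC (His): 32.2 per 1000.
Lowest frequency is 13.9 at codon 1.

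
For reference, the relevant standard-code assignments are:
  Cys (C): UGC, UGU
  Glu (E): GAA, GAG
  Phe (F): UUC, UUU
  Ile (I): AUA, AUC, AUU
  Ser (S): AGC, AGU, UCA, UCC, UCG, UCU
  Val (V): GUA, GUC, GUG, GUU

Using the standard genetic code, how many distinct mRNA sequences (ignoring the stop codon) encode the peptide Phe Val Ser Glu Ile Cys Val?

2304

Phe: 2 codons.
Val: 4 codons.
Ser: 6 codons.
Glu: 2 codons.
Ile: 3 codons.
Cys: 2 codons.
Val: 4 codons.
2 × 4 × 6 × 2 × 3 × 2 × 4 = 2304.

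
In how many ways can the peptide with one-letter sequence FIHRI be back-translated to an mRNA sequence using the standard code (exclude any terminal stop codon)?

216

Phe: 2 codons.
Ile: 3 codons.
His: 2 codons.
Arg: 6 codons.
Ile: 3 codons.
2 × 3 × 2 × 6 × 3 = 216.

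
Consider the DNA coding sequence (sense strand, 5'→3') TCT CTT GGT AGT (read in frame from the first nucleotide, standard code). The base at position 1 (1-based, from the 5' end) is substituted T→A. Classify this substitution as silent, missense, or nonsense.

Position 1 falls in codon 1: TCT → Ser.
After the substitution the codon is ACT → Thr.
Ser ≠ Thr, so this is a missense mutation.

missense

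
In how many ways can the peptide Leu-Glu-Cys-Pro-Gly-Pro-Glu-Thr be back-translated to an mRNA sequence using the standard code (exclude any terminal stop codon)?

Leu: 6 codons.
Glu: 2 codons.
Cys: 2 codons.
Pro: 4 codons.
Gly: 4 codons.
Pro: 4 codons.
Glu: 2 codons.
Thr: 4 codons.
6 × 2 × 2 × 4 × 4 × 4 × 2 × 4 = 12288.

12288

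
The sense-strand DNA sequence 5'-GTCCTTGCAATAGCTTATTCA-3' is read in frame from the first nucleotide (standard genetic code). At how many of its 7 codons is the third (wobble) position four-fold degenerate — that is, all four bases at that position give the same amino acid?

Codon 1 GTC (Val): third position 4-fold.
Codon 2 CTT (Leu): third position 4-fold.
Codon 3 GCA (Ala): third position 4-fold.
Codon 4 ATA (Ile): third position 3-fold.
Codon 5 GCT (Ala): third position 4-fold.
Codon 6 TAT (Tyr): third position 2-fold.
Codon 7 TCA (Ser): third position 4-fold.
Four-fold degenerate third positions: 5.

5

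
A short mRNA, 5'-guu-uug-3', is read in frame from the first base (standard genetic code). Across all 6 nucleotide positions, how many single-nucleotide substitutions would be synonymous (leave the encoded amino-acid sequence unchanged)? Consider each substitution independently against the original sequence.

5

Codon 1 (GUU, Val): 3 synonymous substitutions.
Codon 2 (UUG, Leu): 2 synonymous substitutions.
Total: 3 + 2 = 5.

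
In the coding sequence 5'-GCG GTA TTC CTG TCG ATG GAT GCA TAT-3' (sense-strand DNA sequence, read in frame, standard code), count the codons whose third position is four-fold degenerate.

5

Codon 1 GCG (Ala): third position 4-fold.
Codon 2 GTA (Val): third position 4-fold.
Codon 3 TTC (Phe): third position 2-fold.
Codon 4 CTG (Leu): third position 4-fold.
Codon 5 TCG (Ser): third position 4-fold.
Codon 6 ATG (Met): third position 1-fold.
Codon 7 GAT (Asp): third position 2-fold.
Codon 8 GCA (Ala): third position 4-fold.
Codon 9 TAT (Tyr): third position 2-fold.
Four-fold degenerate third positions: 5.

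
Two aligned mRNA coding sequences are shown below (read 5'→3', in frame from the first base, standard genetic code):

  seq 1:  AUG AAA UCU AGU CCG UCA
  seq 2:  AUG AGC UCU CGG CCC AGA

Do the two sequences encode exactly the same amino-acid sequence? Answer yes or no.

no

Codon 1: AUG Met / AUG Met — identical.
Codon 2: AAA Lys / AGC Ser — nonsynonymous.
Codon 3: UCU Ser / UCU Ser — identical.
Codon 4: AGU Ser / CGG Arg — nonsynonymous.
Codon 5: CCG Pro / CCC Pro — synonymous.
Codon 6: UCA Ser / AGA Arg — nonsynonymous.
Nonsynonymous differences: 3 → different protein.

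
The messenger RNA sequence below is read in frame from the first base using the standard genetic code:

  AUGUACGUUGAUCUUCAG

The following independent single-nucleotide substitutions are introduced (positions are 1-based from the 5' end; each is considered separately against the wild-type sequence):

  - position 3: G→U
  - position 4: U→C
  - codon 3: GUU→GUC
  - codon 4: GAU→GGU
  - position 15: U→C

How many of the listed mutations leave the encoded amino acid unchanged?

2

Codon 1: AUG (Met) → AUU (Ile) — missense.
Codon 2: UAC (Tyr) → CAC (His) — missense.
Codon 3: GUU (Val) → GUC (Val) — synonymous.
Codon 4: GAU (Asp) → GGU (Gly) — missense.
Codon 5: CUU (Leu) → CUC (Leu) — synonymous.
Synonymous: 2 of 5.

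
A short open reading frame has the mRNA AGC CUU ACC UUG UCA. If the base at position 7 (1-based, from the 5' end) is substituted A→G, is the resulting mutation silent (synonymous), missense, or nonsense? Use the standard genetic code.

missense

Position 7 falls in codon 3: ACC → Thr.
After the substitution the codon is GCC → Ala.
Thr ≠ Ala, so this is a missense mutation.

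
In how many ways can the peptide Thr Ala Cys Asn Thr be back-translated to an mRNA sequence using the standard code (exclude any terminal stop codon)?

256

Thr: 4 codons.
Ala: 4 codons.
Cys: 2 codons.
Asn: 2 codons.
Thr: 4 codons.
4 × 4 × 2 × 2 × 4 = 256.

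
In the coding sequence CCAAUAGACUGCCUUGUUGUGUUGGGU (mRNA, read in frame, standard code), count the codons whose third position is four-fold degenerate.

5

Codon 1 CCA (Pro): third position 4-fold.
Codon 2 AUA (Ile): third position 3-fold.
Codon 3 GAC (Asp): third position 2-fold.
Codon 4 UGC (Cys): third position 2-fold.
Codon 5 CUU (Leu): third position 4-fold.
Codon 6 GUU (Val): third position 4-fold.
Codon 7 GUG (Val): third position 4-fold.
Codon 8 UUG (Leu): third position 2-fold.
Codon 9 GGU (Gly): third position 4-fold.
Four-fold degenerate third positions: 5.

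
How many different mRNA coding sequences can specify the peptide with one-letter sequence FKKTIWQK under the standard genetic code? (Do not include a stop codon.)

384

Phe: 2 codons.
Lys: 2 codons.
Lys: 2 codons.
Thr: 4 codons.
Ile: 3 codons.
Trp: 1 codon.
Gln: 2 codons.
Lys: 2 codons.
2 × 2 × 2 × 4 × 3 × 1 × 2 × 2 = 384.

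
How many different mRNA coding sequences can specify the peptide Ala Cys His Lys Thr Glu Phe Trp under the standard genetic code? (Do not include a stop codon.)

512

Ala: 4 codons.
Cys: 2 codons.
His: 2 codons.
Lys: 2 codons.
Thr: 4 codons.
Glu: 2 codons.
Phe: 2 codons.
Trp: 1 codon.
4 × 2 × 2 × 2 × 4 × 2 × 2 × 1 = 512.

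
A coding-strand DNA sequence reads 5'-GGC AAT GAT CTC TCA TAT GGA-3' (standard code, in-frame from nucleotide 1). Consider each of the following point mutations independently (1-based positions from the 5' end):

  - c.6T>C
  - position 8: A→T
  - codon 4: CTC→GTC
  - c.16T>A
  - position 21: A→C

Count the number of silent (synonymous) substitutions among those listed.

2

Codon 2: AAT (Asn) → AAC (Asn) — synonymous.
Codon 3: GAT (Asp) → GTT (Val) — missense.
Codon 4: CTC (Leu) → GTC (Val) — missense.
Codon 6: TAT (Tyr) → AAT (Asn) — missense.
Codon 7: GGA (Gly) → GGC (Gly) — synonymous.
Synonymous: 2 of 5.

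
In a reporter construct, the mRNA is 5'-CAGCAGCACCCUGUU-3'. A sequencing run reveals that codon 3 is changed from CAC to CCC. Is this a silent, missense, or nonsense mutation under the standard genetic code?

Position 8 falls in codon 3: CAC → His.
After the substitution the codon is CCC → Pro.
His ≠ Pro, so this is a missense mutation.

missense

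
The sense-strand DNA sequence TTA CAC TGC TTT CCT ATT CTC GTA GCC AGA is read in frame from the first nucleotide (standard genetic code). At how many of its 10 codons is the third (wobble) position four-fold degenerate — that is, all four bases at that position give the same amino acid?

4

Codon 1 TTA (Leu): third position 2-fold.
Codon 2 CAC (His): third position 2-fold.
Codon 3 TGC (Cys): third position 2-fold.
Codon 4 TTT (Phe): third position 2-fold.
Codon 5 CCT (Pro): third position 4-fold.
Codon 6 ATT (Ile): third position 3-fold.
Codon 7 CTC (Leu): third position 4-fold.
Codon 8 GTA (Val): third position 4-fold.
Codon 9 GCC (Ala): third position 4-fold.
Codon 10 AGA (Arg): third position 2-fold.
Four-fold degenerate third positions: 4.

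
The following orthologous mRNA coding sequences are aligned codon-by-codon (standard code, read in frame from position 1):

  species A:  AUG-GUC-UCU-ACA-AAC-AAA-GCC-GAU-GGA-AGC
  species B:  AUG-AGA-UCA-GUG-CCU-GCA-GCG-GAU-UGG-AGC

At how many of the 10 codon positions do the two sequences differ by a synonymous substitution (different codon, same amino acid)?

Codon 1: AUG Met / AUG Met — identical.
Codon 2: GUC Val / AGA Arg — nonsynonymous.
Codon 3: UCU Ser / UCA Ser — synonymous.
Codon 4: ACA Thr / GUG Val — nonsynonymous.
Codon 5: AAC Asn / CCU Pro — nonsynonymous.
Codon 6: AAA Lys / GCA Ala — nonsynonymous.
Codon 7: GCC Ala / GCG Ala — synonymous.
Codon 8: GAU Asp / GAU Asp — identical.
Codon 9: GGA Gly / UGG Trp — nonsynonymous.
Codon 10: AGC Ser / AGC Ser — identical.
Synonymous differences: 2.

2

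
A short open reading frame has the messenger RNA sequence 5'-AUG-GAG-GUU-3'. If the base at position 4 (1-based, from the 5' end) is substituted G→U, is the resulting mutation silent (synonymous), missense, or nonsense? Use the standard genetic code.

nonsense

Position 4 falls in codon 2: GAG → Glu.
After the substitution the codon is UAG → Stop.
The new codon is a stop codon, so this is a nonsense mutation.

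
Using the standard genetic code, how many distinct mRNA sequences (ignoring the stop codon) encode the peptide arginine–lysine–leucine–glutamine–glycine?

Arg: 6 codons.
Lys: 2 codons.
Leu: 6 codons.
Gln: 2 codons.
Gly: 4 codons.
6 × 2 × 6 × 2 × 4 = 576.

576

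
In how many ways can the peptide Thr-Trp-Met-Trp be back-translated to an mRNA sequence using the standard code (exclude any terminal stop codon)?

4

Thr: 4 codons.
Trp: 1 codon.
Met: 1 codon.
Trp: 1 codon.
4 × 1 × 1 × 1 = 4.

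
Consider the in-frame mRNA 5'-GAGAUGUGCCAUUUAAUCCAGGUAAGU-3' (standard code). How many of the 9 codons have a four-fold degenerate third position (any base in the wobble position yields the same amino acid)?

1

Codon 1 GAG (Glu): third position 2-fold.
Codon 2 AUG (Met): third position 1-fold.
Codon 3 UGC (Cys): third position 2-fold.
Codon 4 CAU (His): third position 2-fold.
Codon 5 UUA (Leu): third position 2-fold.
Codon 6 AUC (Ile): third position 3-fold.
Codon 7 CAG (Gln): third position 2-fold.
Codon 8 GUA (Val): third position 4-fold.
Codon 9 AGU (Ser): third position 2-fold.
Four-fold degenerate third positions: 1.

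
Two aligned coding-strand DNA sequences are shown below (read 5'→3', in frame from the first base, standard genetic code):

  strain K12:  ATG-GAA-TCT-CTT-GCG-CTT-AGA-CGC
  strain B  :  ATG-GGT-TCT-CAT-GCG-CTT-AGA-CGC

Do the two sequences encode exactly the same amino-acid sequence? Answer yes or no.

no

Codon 1: ATG Met / ATG Met — identical.
Codon 2: GAA Glu / GGT Gly — nonsynonymous.
Codon 3: TCT Ser / TCT Ser — identical.
Codon 4: CTT Leu / CAT His — nonsynonymous.
Codon 5: GCG Ala / GCG Ala — identical.
Codon 6: CTT Leu / CTT Leu — identical.
Codon 7: AGA Arg / AGA Arg — identical.
Codon 8: CGC Arg / CGC Arg — identical.
Nonsynonymous differences: 2 → different protein.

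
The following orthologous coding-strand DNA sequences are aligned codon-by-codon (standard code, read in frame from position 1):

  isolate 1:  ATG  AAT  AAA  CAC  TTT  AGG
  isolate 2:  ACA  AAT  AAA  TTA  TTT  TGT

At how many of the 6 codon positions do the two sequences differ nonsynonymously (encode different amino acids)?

3

Codon 1: ATG Met / ACA Thr — nonsynonymous.
Codon 2: AAT Asn / AAT Asn — identical.
Codon 3: AAA Lys / AAA Lys — identical.
Codon 4: CAC His / TTA Leu — nonsynonymous.
Codon 5: TTT Phe / TTT Phe — identical.
Codon 6: AGG Arg / TGT Cys — nonsynonymous.
Nonsynonymous differences: 3.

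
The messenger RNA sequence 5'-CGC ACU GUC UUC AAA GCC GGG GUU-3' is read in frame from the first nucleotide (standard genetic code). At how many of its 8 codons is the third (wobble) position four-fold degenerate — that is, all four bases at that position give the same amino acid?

6

Codon 1 CGC (Arg): third position 4-fold.
Codon 2 ACU (Thr): third position 4-fold.
Codon 3 GUC (Val): third position 4-fold.
Codon 4 UUC (Phe): third position 2-fold.
Codon 5 AAA (Lys): third position 2-fold.
Codon 6 GCC (Ala): third position 4-fold.
Codon 7 GGG (Gly): third position 4-fold.
Codon 8 GUU (Val): third position 4-fold.
Four-fold degenerate third positions: 6.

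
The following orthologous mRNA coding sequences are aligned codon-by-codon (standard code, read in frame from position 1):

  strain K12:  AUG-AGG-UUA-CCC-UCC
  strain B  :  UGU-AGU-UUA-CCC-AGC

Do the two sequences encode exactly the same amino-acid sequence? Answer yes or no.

no

Codon 1: AUG Met / UGU Cys — nonsynonymous.
Codon 2: AGG Arg / AGU Ser — nonsynonymous.
Codon 3: UUA Leu / UUA Leu — identical.
Codon 4: CCC Pro / CCC Pro — identical.
Codon 5: UCC Ser / AGC Ser — synonymous.
Nonsynonymous differences: 2 → different protein.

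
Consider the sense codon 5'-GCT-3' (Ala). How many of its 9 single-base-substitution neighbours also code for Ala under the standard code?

3

Position 1: none → 0 synonymous.
Position 2: none → 0 synonymous.
Position 3: GCC, GCA, GCG → 3 synonymous.
Total: 0 + 0 + 3 = 3.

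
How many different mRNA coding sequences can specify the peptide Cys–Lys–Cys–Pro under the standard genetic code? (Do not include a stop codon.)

32

Cys: 2 codons.
Lys: 2 codons.
Cys: 2 codons.
Pro: 4 codons.
2 × 2 × 2 × 4 = 32.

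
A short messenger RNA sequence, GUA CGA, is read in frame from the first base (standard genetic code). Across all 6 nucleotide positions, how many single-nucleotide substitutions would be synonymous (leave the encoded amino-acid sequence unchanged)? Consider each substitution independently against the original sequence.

Codon 1 (GUA, Val): 3 synonymous substitutions.
Codon 2 (CGA, Arg): 4 synonymous substitutions.
Total: 3 + 4 = 7.

7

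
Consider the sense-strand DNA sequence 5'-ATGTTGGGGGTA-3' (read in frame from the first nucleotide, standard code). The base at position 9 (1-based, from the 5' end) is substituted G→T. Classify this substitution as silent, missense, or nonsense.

Position 9 falls in codon 3: GGG → Gly.
After the substitution the codon is GGT → Gly.
Both encode Gly, so the change is synonymous.

silent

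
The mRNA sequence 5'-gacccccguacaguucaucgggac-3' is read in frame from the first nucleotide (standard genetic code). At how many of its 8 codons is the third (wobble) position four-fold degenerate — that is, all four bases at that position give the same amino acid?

5

Codon 1 GAC (Asp): third position 2-fold.
Codon 2 CCC (Pro): third position 4-fold.
Codon 3 CGU (Arg): third position 4-fold.
Codon 4 ACA (Thr): third position 4-fold.
Codon 5 GUU (Val): third position 4-fold.
Codon 6 CAU (His): third position 2-fold.
Codon 7 CGG (Arg): third position 4-fold.
Codon 8 GAC (Asp): third position 2-fold.
Four-fold degenerate third positions: 5.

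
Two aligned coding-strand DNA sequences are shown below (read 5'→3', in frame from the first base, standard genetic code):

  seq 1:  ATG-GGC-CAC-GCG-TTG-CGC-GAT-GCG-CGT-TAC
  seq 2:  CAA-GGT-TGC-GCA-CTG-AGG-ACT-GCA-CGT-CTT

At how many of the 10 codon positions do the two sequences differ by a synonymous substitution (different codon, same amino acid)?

5

Codon 1: ATG Met / CAA Gln — nonsynonymous.
Codon 2: GGC Gly / GGT Gly — synonymous.
Codon 3: CAC His / TGC Cys — nonsynonymous.
Codon 4: GCG Ala / GCA Ala — synonymous.
Codon 5: TTG Leu / CTG Leu — synonymous.
Codon 6: CGC Arg / AGG Arg — synonymous.
Codon 7: GAT Asp / ACT Thr — nonsynonymous.
Codon 8: GCG Ala / GCA Ala — synonymous.
Codon 9: CGT Arg / CGT Arg — identical.
Codon 10: TAC Tyr / CTT Leu — nonsynonymous.
Synonymous differences: 5.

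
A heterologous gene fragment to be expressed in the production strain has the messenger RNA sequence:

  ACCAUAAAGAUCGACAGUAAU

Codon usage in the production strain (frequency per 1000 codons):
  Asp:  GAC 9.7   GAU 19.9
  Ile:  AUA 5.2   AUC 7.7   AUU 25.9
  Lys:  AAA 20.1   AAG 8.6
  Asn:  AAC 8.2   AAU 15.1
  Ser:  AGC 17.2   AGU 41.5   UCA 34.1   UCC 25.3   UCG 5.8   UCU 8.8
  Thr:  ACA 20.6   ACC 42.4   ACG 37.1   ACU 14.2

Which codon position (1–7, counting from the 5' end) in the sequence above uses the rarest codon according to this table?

2

Codon 1 ACC (Thr): 42.4 per 1000.
Codon 2 AUA (Ile): 5.2 per 1000.
Codon 3 AAG (Lys): 8.6 per 1000.
Codon 4 AUC (Ile): 7.7 per 1000.
Codon 5 GAC (Asp): 9.7 per 1000.
Codon 6 AGU (Ser): 41.5 per 1000.
Codon 7 AAU (Asn): 15.1 per 1000.
Lowest frequency is 5.2 at codon 2.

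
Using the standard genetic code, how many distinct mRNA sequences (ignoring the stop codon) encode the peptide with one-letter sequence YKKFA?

64

Tyr: 2 codons.
Lys: 2 codons.
Lys: 2 codons.
Phe: 2 codons.
Ala: 4 codons.
2 × 2 × 2 × 2 × 4 = 64.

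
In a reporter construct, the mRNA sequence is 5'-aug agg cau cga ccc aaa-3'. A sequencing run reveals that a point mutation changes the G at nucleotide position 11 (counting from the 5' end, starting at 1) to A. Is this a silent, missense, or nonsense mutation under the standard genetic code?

missense

Position 11 falls in codon 4: CGA → Arg.
After the substitution the codon is CAA → Gln.
Arg ≠ Gln, so this is a missense mutation.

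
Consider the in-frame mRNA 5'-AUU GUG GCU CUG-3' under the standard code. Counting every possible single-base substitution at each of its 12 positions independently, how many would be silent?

12

Codon 1 (AUU, Ile): 2 synonymous substitutions.
Codon 2 (GUG, Val): 3 synonymous substitutions.
Codon 3 (GCU, Ala): 3 synonymous substitutions.
Codon 4 (CUG, Leu): 4 synonymous substitutions.
Total: 2 + 3 + 3 + 4 = 12.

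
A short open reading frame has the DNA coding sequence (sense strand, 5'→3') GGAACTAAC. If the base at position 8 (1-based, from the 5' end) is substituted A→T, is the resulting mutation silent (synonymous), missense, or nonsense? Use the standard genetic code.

missense

Position 8 falls in codon 3: AAC → Asn.
After the substitution the codon is ATC → Ile.
Asn ≠ Ile, so this is a missense mutation.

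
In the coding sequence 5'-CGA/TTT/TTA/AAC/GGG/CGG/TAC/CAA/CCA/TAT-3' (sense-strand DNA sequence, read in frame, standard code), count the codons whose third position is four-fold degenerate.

4

Codon 1 CGA (Arg): third position 4-fold.
Codon 2 TTT (Phe): third position 2-fold.
Codon 3 TTA (Leu): third position 2-fold.
Codon 4 AAC (Asn): third position 2-fold.
Codon 5 GGG (Gly): third position 4-fold.
Codon 6 CGG (Arg): third position 4-fold.
Codon 7 TAC (Tyr): third position 2-fold.
Codon 8 CAA (Gln): third position 2-fold.
Codon 9 CCA (Pro): third position 4-fold.
Codon 10 TAT (Tyr): third position 2-fold.
Four-fold degenerate third positions: 4.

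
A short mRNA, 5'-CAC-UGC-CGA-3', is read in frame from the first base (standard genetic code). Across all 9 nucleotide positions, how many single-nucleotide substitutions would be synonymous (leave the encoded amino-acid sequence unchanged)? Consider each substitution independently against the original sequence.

6

Codon 1 (CAC, His): 1 synonymous substitution.
Codon 2 (UGC, Cys): 1 synonymous substitution.
Codon 3 (CGA, Arg): 4 synonymous substitutions.
Total: 1 + 1 + 4 = 6.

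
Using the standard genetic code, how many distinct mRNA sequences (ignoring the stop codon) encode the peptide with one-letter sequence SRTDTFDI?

Ser: 6 codons.
Arg: 6 codons.
Thr: 4 codons.
Asp: 2 codons.
Thr: 4 codons.
Phe: 2 codons.
Asp: 2 codons.
Ile: 3 codons.
6 × 6 × 4 × 2 × 4 × 2 × 2 × 3 = 13824.

13824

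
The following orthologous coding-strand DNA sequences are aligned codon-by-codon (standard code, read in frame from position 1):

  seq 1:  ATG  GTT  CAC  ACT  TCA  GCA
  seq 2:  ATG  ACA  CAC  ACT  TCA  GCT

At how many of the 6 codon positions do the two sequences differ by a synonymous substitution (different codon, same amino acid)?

1

Codon 1: ATG Met / ATG Met — identical.
Codon 2: GTT Val / ACA Thr — nonsynonymous.
Codon 3: CAC His / CAC His — identical.
Codon 4: ACT Thr / ACT Thr — identical.
Codon 5: TCA Ser / TCA Ser — identical.
Codon 6: GCA Ala / GCT Ala — synonymous.
Synonymous differences: 1.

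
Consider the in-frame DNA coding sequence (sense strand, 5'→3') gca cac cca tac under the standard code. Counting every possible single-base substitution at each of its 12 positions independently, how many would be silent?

8

Codon 1 (GCA, Ala): 3 synonymous substitutions.
Codon 2 (CAC, His): 1 synonymous substitution.
Codon 3 (CCA, Pro): 3 synonymous substitutions.
Codon 4 (TAC, Tyr): 1 synonymous substitution.
Total: 3 + 1 + 3 + 1 = 8.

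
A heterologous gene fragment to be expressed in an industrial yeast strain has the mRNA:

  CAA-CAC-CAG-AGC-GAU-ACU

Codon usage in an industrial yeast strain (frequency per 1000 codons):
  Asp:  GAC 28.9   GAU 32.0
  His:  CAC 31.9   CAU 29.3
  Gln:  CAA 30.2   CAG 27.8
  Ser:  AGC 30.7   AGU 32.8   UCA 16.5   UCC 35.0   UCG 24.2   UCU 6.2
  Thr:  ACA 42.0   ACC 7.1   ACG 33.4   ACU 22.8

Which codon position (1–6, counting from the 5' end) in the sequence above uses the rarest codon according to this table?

6

Codon 1 CAA (Gln): 30.2 per 1000.
Codon 2 CAC (His): 31.9 per 1000.
Codon 3 CAG (Gln): 27.8 per 1000.
Codon 4 AGC (Ser): 30.7 per 1000.
Codon 5 GAU (Asp): 32.0 per 1000.
Codon 6 ACU (Thr): 22.8 per 1000.
Lowest frequency is 22.8 at codon 6.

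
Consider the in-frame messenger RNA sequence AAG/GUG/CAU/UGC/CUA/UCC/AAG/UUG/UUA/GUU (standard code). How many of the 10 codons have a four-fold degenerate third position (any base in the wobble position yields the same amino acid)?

4

Codon 1 AAG (Lys): third position 2-fold.
Codon 2 GUG (Val): third position 4-fold.
Codon 3 CAU (His): third position 2-fold.
Codon 4 UGC (Cys): third position 2-fold.
Codon 5 CUA (Leu): third position 4-fold.
Codon 6 UCC (Ser): third position 4-fold.
Codon 7 AAG (Lys): third position 2-fold.
Codon 8 UUG (Leu): third position 2-fold.
Codon 9 UUA (Leu): third position 2-fold.
Codon 10 GUU (Val): third position 4-fold.
Four-fold degenerate third positions: 4.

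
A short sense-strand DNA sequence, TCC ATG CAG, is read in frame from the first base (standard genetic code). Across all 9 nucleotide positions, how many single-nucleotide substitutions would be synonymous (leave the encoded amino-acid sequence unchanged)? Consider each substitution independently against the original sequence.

4

Codon 1 (TCC, Ser): 3 synonymous substitutions.
Codon 2 (ATG, Met): 0 synonymous substitutions.
Codon 3 (CAG, Gln): 1 synonymous substitution.
Total: 3 + 0 + 1 = 4.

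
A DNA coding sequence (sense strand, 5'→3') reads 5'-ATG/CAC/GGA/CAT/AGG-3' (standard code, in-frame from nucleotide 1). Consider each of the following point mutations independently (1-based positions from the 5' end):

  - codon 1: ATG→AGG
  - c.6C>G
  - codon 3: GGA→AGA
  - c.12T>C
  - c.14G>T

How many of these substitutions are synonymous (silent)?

Codon 1: ATG (Met) → AGG (Arg) — missense.
Codon 2: CAC (His) → CAG (Gln) — missense.
Codon 3: GGA (Gly) → AGA (Arg) — missense.
Codon 4: CAT (His) → CAC (His) — synonymous.
Codon 5: AGG (Arg) → ATG (Met) — missense.
Synonymous: 1 of 5.

1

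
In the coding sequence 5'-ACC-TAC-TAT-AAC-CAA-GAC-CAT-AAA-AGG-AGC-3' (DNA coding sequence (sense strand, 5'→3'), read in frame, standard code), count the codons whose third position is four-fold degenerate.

Codon 1 ACC (Thr): third position 4-fold.
Codon 2 TAC (Tyr): third position 2-fold.
Codon 3 TAT (Tyr): third position 2-fold.
Codon 4 AAC (Asn): third position 2-fold.
Codon 5 CAA (Gln): third position 2-fold.
Codon 6 GAC (Asp): third position 2-fold.
Codon 7 CAT (His): third position 2-fold.
Codon 8 AAA (Lys): third position 2-fold.
Codon 9 AGG (Arg): third position 2-fold.
Codon 10 AGC (Ser): third position 2-fold.
Four-fold degenerate third positions: 1.

1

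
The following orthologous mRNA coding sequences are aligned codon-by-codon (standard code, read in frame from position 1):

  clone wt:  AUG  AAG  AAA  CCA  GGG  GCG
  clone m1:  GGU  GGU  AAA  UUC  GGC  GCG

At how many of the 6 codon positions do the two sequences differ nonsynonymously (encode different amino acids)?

3

Codon 1: AUG Met / GGU Gly — nonsynonymous.
Codon 2: AAG Lys / GGU Gly — nonsynonymous.
Codon 3: AAA Lys / AAA Lys — identical.
Codon 4: CCA Pro / UUC Phe — nonsynonymous.
Codon 5: GGG Gly / GGC Gly — synonymous.
Codon 6: GCG Ala / GCG Ala — identical.
Nonsynonymous differences: 3.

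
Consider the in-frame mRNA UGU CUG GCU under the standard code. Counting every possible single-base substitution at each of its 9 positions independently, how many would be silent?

Codon 1 (UGU, Cys): 1 synonymous substitution.
Codon 2 (CUG, Leu): 4 synonymous substitutions.
Codon 3 (GCU, Ala): 3 synonymous substitutions.
Total: 1 + 4 + 3 = 8.

8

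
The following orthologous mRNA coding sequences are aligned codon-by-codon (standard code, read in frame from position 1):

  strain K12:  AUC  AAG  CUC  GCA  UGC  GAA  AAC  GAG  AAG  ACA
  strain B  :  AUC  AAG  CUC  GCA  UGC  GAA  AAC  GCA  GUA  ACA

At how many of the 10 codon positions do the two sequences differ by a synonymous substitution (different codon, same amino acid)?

0

Codon 1: AUC Ile / AUC Ile — identical.
Codon 2: AAG Lys / AAG Lys — identical.
Codon 3: CUC Leu / CUC Leu — identical.
Codon 4: GCA Ala / GCA Ala — identical.
Codon 5: UGC Cys / UGC Cys — identical.
Codon 6: GAA Glu / GAA Glu — identical.
Codon 7: AAC Asn / AAC Asn — identical.
Codon 8: GAG Glu / GCA Ala — nonsynonymous.
Codon 9: AAG Lys / GUA Val — nonsynonymous.
Codon 10: ACA Thr / ACA Thr — identical.
Synonymous differences: 0.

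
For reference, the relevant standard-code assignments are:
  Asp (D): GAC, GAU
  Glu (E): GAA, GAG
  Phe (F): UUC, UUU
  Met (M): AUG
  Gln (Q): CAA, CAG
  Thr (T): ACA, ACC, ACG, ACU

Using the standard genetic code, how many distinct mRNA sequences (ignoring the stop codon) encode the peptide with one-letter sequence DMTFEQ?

64

Asp: 2 codons.
Met: 1 codon.
Thr: 4 codons.
Phe: 2 codons.
Glu: 2 codons.
Gln: 2 codons.
2 × 1 × 4 × 2 × 2 × 2 = 64.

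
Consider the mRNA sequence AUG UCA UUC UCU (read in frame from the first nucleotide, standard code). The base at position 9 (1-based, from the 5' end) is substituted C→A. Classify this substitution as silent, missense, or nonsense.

Position 9 falls in codon 3: UUC → Phe.
After the substitution the codon is UUA → Leu.
Phe ≠ Leu, so this is a missense mutation.

missense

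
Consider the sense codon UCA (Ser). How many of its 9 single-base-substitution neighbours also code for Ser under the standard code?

3

Position 1: none → 0 synonymous.
Position 2: none → 0 synonymous.
Position 3: UCU, UCC, UCG → 3 synonymous.
Total: 0 + 0 + 3 = 3.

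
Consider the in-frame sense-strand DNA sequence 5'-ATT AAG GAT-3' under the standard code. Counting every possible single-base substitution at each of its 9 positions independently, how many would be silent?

4

Codon 1 (ATT, Ile): 2 synonymous substitutions.
Codon 2 (AAG, Lys): 1 synonymous substitution.
Codon 3 (GAT, Asp): 1 synonymous substitution.
Total: 2 + 1 + 1 = 4.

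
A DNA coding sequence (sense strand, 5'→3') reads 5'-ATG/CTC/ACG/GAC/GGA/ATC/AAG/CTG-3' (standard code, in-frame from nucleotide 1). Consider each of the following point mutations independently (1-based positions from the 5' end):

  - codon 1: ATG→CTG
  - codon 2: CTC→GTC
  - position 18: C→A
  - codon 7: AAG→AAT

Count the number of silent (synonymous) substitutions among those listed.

Codon 1: ATG (Met) → CTG (Leu) — missense.
Codon 2: CTC (Leu) → GTC (Val) — missense.
Codon 6: ATC (Ile) → ATA (Ile) — synonymous.
Codon 7: AAG (Lys) → AAT (Asn) — missense.
Synonymous: 1 of 4.

1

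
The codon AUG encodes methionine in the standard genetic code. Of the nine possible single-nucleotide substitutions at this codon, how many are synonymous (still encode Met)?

0

Position 1: none → 0 synonymous.
Position 2: none → 0 synonymous.
Position 3: none → 0 synonymous.
Total: 0 + 0 + 0 = 0.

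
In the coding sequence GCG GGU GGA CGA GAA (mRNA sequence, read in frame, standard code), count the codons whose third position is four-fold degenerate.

4

Codon 1 GCG (Ala): third position 4-fold.
Codon 2 GGU (Gly): third position 4-fold.
Codon 3 GGA (Gly): third position 4-fold.
Codon 4 CGA (Arg): third position 4-fold.
Codon 5 GAA (Glu): third position 2-fold.
Four-fold degenerate third positions: 4.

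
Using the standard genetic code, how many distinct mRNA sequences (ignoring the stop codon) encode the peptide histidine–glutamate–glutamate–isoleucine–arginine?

144

His: 2 codons.
Glu: 2 codons.
Glu: 2 codons.
Ile: 3 codons.
Arg: 6 codons.
2 × 2 × 2 × 3 × 6 = 144.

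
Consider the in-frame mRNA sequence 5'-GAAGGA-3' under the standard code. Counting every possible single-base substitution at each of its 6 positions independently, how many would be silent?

Codon 1 (GAA, Glu): 1 synonymous substitution.
Codon 2 (GGA, Gly): 3 synonymous substitutions.
Total: 1 + 3 = 4.

4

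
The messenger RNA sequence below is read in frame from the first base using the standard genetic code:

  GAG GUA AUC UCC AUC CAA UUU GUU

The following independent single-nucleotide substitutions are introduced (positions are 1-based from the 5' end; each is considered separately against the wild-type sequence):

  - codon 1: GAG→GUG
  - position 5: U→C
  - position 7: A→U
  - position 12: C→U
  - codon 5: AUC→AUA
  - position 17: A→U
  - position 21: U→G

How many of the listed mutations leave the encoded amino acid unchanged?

2

Codon 1: GAG (Glu) → GUG (Val) — missense.
Codon 2: GUA (Val) → GCA (Ala) — missense.
Codon 3: AUC (Ile) → UUC (Phe) — missense.
Codon 4: UCC (Ser) → UCU (Ser) — synonymous.
Codon 5: AUC (Ile) → AUA (Ile) — synonymous.
Codon 6: CAA (Gln) → CUA (Leu) — missense.
Codon 7: UUU (Phe) → UUG (Leu) — missense.
Synonymous: 2 of 7.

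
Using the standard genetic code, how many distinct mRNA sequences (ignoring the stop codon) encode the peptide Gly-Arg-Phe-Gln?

96

Gly: 4 codons.
Arg: 6 codons.
Phe: 2 codons.
Gln: 2 codons.
4 × 6 × 2 × 2 = 96.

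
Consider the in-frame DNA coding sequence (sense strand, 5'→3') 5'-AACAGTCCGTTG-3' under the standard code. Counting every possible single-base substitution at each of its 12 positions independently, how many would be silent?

Codon 1 (AAC, Asn): 1 synonymous substitution.
Codon 2 (AGT, Ser): 1 synonymous substitution.
Codon 3 (CCG, Pro): 3 synonymous substitutions.
Codon 4 (TTG, Leu): 2 synonymous substitutions.
Total: 1 + 1 + 3 + 2 = 7.

7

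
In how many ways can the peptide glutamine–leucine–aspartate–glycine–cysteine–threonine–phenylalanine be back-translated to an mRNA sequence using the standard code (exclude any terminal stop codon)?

1536

Gln: 2 codons.
Leu: 6 codons.
Asp: 2 codons.
Gly: 4 codons.
Cys: 2 codons.
Thr: 4 codons.
Phe: 2 codons.
2 × 6 × 2 × 4 × 2 × 4 × 2 = 1536.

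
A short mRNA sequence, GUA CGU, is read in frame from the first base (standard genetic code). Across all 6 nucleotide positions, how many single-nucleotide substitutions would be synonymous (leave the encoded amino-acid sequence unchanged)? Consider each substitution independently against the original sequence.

Codon 1 (GUA, Val): 3 synonymous substitutions.
Codon 2 (CGU, Arg): 3 synonymous substitutions.
Total: 3 + 3 = 6.

6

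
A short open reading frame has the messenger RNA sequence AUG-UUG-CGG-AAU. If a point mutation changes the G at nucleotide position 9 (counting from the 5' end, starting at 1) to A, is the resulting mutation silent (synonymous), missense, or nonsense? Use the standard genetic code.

silent

Position 9 falls in codon 3: CGG → Arg.
After the substitution the codon is CGA → Arg.
Both encode Arg, so the change is synonymous.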